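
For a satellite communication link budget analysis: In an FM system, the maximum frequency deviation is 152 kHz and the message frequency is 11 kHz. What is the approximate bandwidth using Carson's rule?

Carson's rule: BW = 2*(delta_f + f_m)
= 2*(152 + 11) kHz = 326 kHz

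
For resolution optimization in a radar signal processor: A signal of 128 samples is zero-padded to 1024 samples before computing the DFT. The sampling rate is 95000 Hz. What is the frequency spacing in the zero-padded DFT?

Original DFT: N = 128, resolution = f_s/N = 95000/128 = 11875/16 Hz
Zero-padded DFT: N = 1024, resolution = f_s/N = 95000/1024 = 11875/128 Hz
Zero-padding interpolates the spectrum (finer frequency grid)
but does NOT improve the true spectral resolution (ability to resolve close frequencies).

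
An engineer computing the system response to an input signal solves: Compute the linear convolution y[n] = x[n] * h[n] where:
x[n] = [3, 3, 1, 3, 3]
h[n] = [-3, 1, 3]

y[n] = sum_k x[k]*h[n-k]. Output length = len(x) + len(h) - 1 = 5 + 3 - 1 = 7.
y[0] = 3*-3 = -9
y[1] = 3*-3 + 3*1 = -6
y[2] = 1*-3 + 3*1 + 3*3 = 9
y[3] = 3*-3 + 1*1 + 3*3 = 1
y[4] = 3*-3 + 3*1 + 1*3 = -3
y[5] = 3*1 + 3*3 = 12
y[6] = 3*3 = 9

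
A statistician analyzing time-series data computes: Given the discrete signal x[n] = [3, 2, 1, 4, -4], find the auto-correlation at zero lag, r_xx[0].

The auto-correlation at zero lag r_xx[0] equals the signal energy.
r_xx[0] = sum of x[n]^2 = 3^2 + 2^2 + 1^2 + 4^2 + (-4)^2
= 9 + 4 + 1 + 16 + 16 = 46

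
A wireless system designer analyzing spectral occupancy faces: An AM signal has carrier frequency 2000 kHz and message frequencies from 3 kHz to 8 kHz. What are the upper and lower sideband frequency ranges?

Upper sideband (USB) = fc + [fm_low, fm_high] = 2000 + [3, 8] = [2003, 2008] kHz
Lower sideband (LSB) = fc - [fm_high, fm_low] = 2000 - [8, 3] = [1992, 1997] kHz
Total occupied spectrum: 1992 kHz to 2008 kHz (plus carrier at 2000 kHz)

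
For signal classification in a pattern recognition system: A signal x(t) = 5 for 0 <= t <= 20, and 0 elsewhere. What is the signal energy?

Energy = integral of |x(t)|^2 dt over the signal duration
= 5^2 * 20 = 25 * 20 = 500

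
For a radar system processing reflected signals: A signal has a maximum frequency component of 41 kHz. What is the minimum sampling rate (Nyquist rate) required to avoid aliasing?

By the Nyquist-Shannon sampling theorem,
the minimum sampling rate (Nyquist rate) must be at least 2 * f_max.
Nyquist rate = 2 * 41 kHz = 82 kHz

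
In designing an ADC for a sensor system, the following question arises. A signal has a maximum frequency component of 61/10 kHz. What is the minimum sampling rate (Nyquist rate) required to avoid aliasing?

By the Nyquist-Shannon sampling theorem,
the minimum sampling rate (Nyquist rate) must be at least 2 * f_max.
Nyquist rate = 2 * 61/10 kHz = 61/5 kHz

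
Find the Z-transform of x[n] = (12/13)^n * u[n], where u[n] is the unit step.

The Z-transform of a^n * u[n] is z/(z-a) for |z| > |a|.
Here a = 12/13, so X(z) = z/(z - (12/13)) = 13z/(13z - 12)
ROC: |z| > 12/13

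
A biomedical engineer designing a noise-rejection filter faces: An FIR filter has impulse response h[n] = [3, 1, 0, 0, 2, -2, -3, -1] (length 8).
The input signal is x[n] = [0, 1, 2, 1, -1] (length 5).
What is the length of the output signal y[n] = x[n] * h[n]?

For linear convolution, the output length is:
len(y) = len(x) + len(h) - 1 = 5 + 8 - 1 = 12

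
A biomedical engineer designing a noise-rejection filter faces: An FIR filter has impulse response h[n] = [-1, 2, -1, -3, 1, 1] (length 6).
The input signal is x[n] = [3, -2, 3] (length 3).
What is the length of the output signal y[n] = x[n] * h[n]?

For linear convolution, the output length is:
len(y) = len(x) + len(h) - 1 = 3 + 6 - 1 = 8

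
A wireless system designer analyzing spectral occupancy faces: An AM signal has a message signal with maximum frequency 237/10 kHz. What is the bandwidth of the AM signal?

In AM (double-sideband), the bandwidth is twice the message frequency.
BW = 2 * f_m = 2 * 237/10 kHz = 237/5 kHz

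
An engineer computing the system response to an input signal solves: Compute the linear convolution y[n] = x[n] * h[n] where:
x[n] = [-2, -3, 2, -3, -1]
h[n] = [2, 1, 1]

y[n] = sum_k x[k]*h[n-k]. Output length = len(x) + len(h) - 1 = 5 + 3 - 1 = 7.
y[0] = -2*2 = -4
y[1] = -3*2 + -2*1 = -8
y[2] = 2*2 + -3*1 + -2*1 = -1
y[3] = -3*2 + 2*1 + -3*1 = -7
y[4] = -1*2 + -3*1 + 2*1 = -3
y[5] = -1*1 + -3*1 = -4
y[6] = -1*1 = -1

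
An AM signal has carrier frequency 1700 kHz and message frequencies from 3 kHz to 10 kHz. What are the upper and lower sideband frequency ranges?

Upper sideband (USB) = fc + [fm_low, fm_high] = 1700 + [3, 10] = [1703, 1710] kHz
Lower sideband (LSB) = fc - [fm_high, fm_low] = 1700 - [10, 3] = [1690, 1697] kHz
Total occupied spectrum: 1690 kHz to 1710 kHz (plus carrier at 1700 kHz)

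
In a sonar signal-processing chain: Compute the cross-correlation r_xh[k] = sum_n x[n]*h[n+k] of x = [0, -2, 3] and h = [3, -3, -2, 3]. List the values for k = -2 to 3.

Both sequences indexed from 0 and zero outside their support.
Lags with overlap: k = -2 to 3.
  r_xh[-2] = x[2]*h[0] = 9
  r_xh[-1] = x[1]*h[0] + x[2]*h[1] = -15
  r_xh[0] = x[0]*h[0] + x[1]*h[1] + x[2]*h[2] = 0
  r_xh[1] = x[0]*h[1] + x[1]*h[2] + x[2]*h[3] = 13
  r_xh[2] = x[0]*h[2] + x[1]*h[3] = -6
  r_xh[3] = x[0]*h[3] = 0
r_xh = [9, -15, 0, 13, -6, 0] (for k = -2, ..., 3)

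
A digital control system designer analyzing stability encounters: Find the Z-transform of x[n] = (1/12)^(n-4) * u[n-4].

Time-shifting property: if X(z) = Z{x[n]}, then Z{x[n-d]} = z^(-d) * X(z)
X(z) = z/(z - 1/12) for x[n] = (1/12)^n * u[n]
Z{x[n-4]} = z^(-4) * z/(z - 1/12) = z^(-3)/(z - 1/12)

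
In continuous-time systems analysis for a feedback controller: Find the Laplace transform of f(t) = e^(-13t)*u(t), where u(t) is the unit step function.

Standard Laplace transform pair:
e^(-at)*u(t) <-> 1/(s+a)
With a = 13: L{e^(-13t)*u(t)} = 1/(s+13), ROC: Re(s) > -13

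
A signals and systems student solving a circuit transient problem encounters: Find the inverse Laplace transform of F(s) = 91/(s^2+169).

Standard pair: w/(s^2+w^2) <-> sin(wt)*u(t)
Recognize w^2 = 169, so w = 13; numerator 91 = 7*13.
f(t) = 7*sin(13t)*u(t)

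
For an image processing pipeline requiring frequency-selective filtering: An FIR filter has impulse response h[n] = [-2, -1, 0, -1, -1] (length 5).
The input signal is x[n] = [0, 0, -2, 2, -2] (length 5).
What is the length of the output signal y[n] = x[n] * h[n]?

For linear convolution, the output length is:
len(y) = len(x) + len(h) - 1 = 5 + 5 - 1 = 9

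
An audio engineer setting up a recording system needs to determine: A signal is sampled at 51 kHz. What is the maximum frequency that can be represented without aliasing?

The maximum frequency that can be represented without aliasing
is the Nyquist frequency: f_max = f_s / 2 = 51 kHz / 2 = 51/2 kHz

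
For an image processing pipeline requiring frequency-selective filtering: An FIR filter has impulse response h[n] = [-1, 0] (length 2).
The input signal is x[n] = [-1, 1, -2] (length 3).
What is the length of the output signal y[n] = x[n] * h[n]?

For linear convolution, the output length is:
len(y) = len(x) + len(h) - 1 = 3 + 2 - 1 = 4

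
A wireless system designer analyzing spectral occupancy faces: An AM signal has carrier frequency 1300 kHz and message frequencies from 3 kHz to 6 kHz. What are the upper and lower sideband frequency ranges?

Upper sideband (USB) = fc + [fm_low, fm_high] = 1300 + [3, 6] = [1303, 1306] kHz
Lower sideband (LSB) = fc - [fm_high, fm_low] = 1300 - [6, 3] = [1294, 1297] kHz
Total occupied spectrum: 1294 kHz to 1306 kHz (plus carrier at 1300 kHz)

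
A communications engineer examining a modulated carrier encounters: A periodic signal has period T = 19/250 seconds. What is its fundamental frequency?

The fundamental frequency is the reciprocal of the period.
f = 1/T = 1/(19/250) = 250/19 Hz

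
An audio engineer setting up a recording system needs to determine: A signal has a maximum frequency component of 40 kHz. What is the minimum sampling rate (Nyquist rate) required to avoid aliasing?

By the Nyquist-Shannon sampling theorem,
the minimum sampling rate (Nyquist rate) must be at least 2 * f_max.
Nyquist rate = 2 * 40 kHz = 80 kHz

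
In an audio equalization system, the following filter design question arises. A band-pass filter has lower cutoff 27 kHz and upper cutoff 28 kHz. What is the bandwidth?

Bandwidth = f_high - f_low
= 28 kHz - 27 kHz = 1 kHz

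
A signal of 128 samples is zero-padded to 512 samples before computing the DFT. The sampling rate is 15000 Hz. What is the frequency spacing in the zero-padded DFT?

Original DFT: N = 128, resolution = f_s/N = 15000/128 = 1875/16 Hz
Zero-padded DFT: N = 512, resolution = f_s/N = 15000/512 = 1875/64 Hz
Zero-padding interpolates the spectrum (finer frequency grid)
but does NOT improve the true spectral resolution (ability to resolve close frequencies).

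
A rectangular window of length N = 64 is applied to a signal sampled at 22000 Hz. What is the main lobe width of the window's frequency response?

For a rectangular window of length N,
the main lobe width in frequency is 2*f_s/N.
= 2*22000/64 = 1375/2 Hz
This determines the minimum frequency separation for resolving two sinusoids.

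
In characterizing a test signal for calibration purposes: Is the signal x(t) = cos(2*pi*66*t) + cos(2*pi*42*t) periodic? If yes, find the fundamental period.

f1 = 66 Hz, f2 = 42 Hz
Period T1 = 1/66, T2 = 1/42
Ratio T1/T2 = 42/66, which is rational.
The signal is periodic with fundamental period T = 1/GCD(66,42) = 1/6 s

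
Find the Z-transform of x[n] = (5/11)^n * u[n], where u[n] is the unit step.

The Z-transform of a^n * u[n] is z/(z-a) for |z| > |a|.
Here a = 5/11, so X(z) = z/(z - (5/11)) = 11z/(11z - 5)
ROC: |z| > 5/11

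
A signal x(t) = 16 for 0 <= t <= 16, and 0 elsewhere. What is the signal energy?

Energy = integral of |x(t)|^2 dt over the signal duration
= 16^2 * 16 = 256 * 16 = 4096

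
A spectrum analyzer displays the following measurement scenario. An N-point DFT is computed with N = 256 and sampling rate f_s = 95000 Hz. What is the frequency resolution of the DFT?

DFT frequency resolution = f_s / N
= 95000 / 256 = 11875/32 Hz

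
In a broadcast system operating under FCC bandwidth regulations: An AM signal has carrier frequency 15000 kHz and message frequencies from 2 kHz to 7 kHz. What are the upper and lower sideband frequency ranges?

Upper sideband (USB) = fc + [fm_low, fm_high] = 15000 + [2, 7] = [15002, 15007] kHz
Lower sideband (LSB) = fc - [fm_high, fm_low] = 15000 - [7, 2] = [14993, 14998] kHz
Total occupied spectrum: 14993 kHz to 15007 kHz (plus carrier at 15000 kHz)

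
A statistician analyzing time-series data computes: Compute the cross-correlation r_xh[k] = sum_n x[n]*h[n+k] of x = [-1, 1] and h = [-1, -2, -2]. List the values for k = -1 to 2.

Both sequences indexed from 0 and zero outside their support.
Lags with overlap: k = -1 to 2.
  r_xh[-1] = x[1]*h[0] = -1
  r_xh[0] = x[0]*h[0] + x[1]*h[1] = -1
  r_xh[1] = x[0]*h[1] + x[1]*h[2] = 0
  r_xh[2] = x[0]*h[2] = 2
r_xh = [-1, -1, 0, 2] (for k = -1, ..., 2)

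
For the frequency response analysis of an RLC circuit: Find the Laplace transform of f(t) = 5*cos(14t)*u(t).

Standard pair: cos(wt)*u(t) <-> s/(s^2+w^2)
With w = 14: L{5*cos(14t)*u(t)} = 5s/(s^2+196)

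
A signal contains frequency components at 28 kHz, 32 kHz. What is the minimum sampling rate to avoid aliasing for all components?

The highest frequency component is f_max = 32 kHz.
Nyquist rate = 2 * f_max = 2 * 32 kHz = 64 kHz.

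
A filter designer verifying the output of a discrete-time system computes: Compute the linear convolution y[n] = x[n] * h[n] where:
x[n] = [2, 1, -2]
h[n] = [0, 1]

y[n] = sum_k x[k]*h[n-k]. Output length = len(x) + len(h) - 1 = 3 + 2 - 1 = 4.
y[0] = 2*0 = 0
y[1] = 1*0 + 2*1 = 2
y[2] = -2*0 + 1*1 = 1
y[3] = -2*1 = -2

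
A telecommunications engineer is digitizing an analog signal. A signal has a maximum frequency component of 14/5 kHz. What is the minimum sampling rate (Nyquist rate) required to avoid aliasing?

By the Nyquist-Shannon sampling theorem,
the minimum sampling rate (Nyquist rate) must be at least 2 * f_max.
Nyquist rate = 2 * 14/5 kHz = 28/5 kHz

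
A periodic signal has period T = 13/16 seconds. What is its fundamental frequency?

The fundamental frequency is the reciprocal of the period.
f = 1/T = 1/(13/16) = 16/13 Hz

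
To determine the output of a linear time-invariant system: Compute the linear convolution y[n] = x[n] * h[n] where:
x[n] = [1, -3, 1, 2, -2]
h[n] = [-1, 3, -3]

y[n] = sum_k x[k]*h[n-k]. Output length = len(x) + len(h) - 1 = 5 + 3 - 1 = 7.
y[0] = 1*-1 = -1
y[1] = -3*-1 + 1*3 = 6
y[2] = 1*-1 + -3*3 + 1*-3 = -13
y[3] = 2*-1 + 1*3 + -3*-3 = 10
y[4] = -2*-1 + 2*3 + 1*-3 = 5
y[5] = -2*3 + 2*-3 = -12
y[6] = -2*-3 = 6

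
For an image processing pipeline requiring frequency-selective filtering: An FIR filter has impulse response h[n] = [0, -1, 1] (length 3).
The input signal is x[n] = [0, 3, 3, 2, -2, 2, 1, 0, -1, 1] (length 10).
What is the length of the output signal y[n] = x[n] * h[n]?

For linear convolution, the output length is:
len(y) = len(x) + len(h) - 1 = 10 + 3 - 1 = 12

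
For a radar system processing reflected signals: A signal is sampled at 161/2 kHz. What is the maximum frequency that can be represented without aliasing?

The maximum frequency that can be represented without aliasing
is the Nyquist frequency: f_max = f_s / 2 = 161/2 kHz / 2 = 161/4 kHz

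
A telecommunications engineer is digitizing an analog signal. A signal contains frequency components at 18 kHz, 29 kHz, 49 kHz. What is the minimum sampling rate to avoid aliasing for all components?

The highest frequency component is f_max = 49 kHz.
Nyquist rate = 2 * f_max = 2 * 49 kHz = 98 kHz.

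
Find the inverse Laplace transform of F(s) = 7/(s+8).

Standard pair: k/(s+a) <-> k*e^(-at)*u(t)
With k=7, a=8: f(t) = 7*e^(-8t)*u(t)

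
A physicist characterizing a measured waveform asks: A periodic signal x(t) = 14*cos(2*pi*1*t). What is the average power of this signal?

Average power of A*cos(wt) is A^2/2.
P = 14^2 / 2 = 196/2 = 98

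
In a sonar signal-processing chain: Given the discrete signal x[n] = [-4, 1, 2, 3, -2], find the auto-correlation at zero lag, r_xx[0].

The auto-correlation at zero lag r_xx[0] equals the signal energy.
r_xx[0] = sum of x[n]^2 = (-4)^2 + 1^2 + 2^2 + 3^2 + (-2)^2
= 16 + 1 + 4 + 9 + 4 = 34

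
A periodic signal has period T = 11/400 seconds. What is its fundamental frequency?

The fundamental frequency is the reciprocal of the period.
f = 1/T = 1/(11/400) = 400/11 Hz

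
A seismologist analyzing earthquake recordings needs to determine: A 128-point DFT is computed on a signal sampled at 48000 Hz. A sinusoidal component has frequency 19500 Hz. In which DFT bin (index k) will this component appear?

DFT frequency resolution = f_s/N = 48000/128 = 375 Hz
Bin index k = f_signal / resolution = 19500 / 375 = 52
The signal frequency 19500 Hz falls in DFT bin k = 52.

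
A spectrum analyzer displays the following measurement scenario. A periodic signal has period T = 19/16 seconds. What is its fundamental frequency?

The fundamental frequency is the reciprocal of the period.
f = 1/T = 1/(19/16) = 16/19 Hz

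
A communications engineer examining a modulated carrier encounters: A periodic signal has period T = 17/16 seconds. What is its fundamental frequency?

The fundamental frequency is the reciprocal of the period.
f = 1/T = 1/(17/16) = 16/17 Hz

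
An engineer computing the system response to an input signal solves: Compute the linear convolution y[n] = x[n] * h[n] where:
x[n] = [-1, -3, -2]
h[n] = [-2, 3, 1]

y[n] = sum_k x[k]*h[n-k]. Output length = len(x) + len(h) - 1 = 3 + 3 - 1 = 5.
y[0] = -1*-2 = 2
y[1] = -3*-2 + -1*3 = 3
y[2] = -2*-2 + -3*3 + -1*1 = -6
y[3] = -2*3 + -3*1 = -9
y[4] = -2*1 = -2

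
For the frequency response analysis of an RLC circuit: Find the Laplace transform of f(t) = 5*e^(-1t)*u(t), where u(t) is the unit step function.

Standard Laplace transform pair:
e^(-at)*u(t) <-> 1/(s+a)
With a = 1: L{5*e^(-1t)*u(t)} = 5/(s+1), ROC: Re(s) > -1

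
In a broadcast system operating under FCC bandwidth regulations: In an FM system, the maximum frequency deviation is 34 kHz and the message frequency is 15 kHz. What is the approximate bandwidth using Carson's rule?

Carson's rule: BW = 2*(delta_f + f_m)
= 2*(34 + 15) kHz = 98 kHz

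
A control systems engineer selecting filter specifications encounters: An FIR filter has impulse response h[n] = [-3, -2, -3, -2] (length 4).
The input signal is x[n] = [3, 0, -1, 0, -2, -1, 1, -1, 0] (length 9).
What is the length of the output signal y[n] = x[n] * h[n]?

For linear convolution, the output length is:
len(y) = len(x) + len(h) - 1 = 9 + 4 - 1 = 12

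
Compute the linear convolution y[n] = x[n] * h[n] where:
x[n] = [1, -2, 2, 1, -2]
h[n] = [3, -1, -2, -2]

y[n] = sum_k x[k]*h[n-k]. Output length = len(x) + len(h) - 1 = 5 + 4 - 1 = 8.
y[0] = 1*3 = 3
y[1] = -2*3 + 1*-1 = -7
y[2] = 2*3 + -2*-1 + 1*-2 = 6
y[3] = 1*3 + 2*-1 + -2*-2 + 1*-2 = 3
y[4] = -2*3 + 1*-1 + 2*-2 + -2*-2 = -7
y[5] = -2*-1 + 1*-2 + 2*-2 = -4
y[6] = -2*-2 + 1*-2 = 2
y[7] = -2*-2 = 4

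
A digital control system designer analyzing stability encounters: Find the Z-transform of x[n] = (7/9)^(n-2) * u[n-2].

Time-shifting property: if X(z) = Z{x[n]}, then Z{x[n-d]} = z^(-d) * X(z)
X(z) = z/(z - 7/9) for x[n] = (7/9)^n * u[n]
Z{x[n-2]} = z^(-2) * z/(z - 7/9) = z^(-1)/(z - 7/9)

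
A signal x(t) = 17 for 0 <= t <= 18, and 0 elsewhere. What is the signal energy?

Energy = integral of |x(t)|^2 dt over the signal duration
= 17^2 * 18 = 289 * 18 = 5202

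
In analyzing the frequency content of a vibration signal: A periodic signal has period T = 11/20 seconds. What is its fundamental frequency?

The fundamental frequency is the reciprocal of the period.
f = 1/T = 1/(11/20) = 20/11 Hz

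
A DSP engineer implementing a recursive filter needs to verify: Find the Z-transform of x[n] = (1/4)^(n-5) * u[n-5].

Time-shifting property: if X(z) = Z{x[n]}, then Z{x[n-d]} = z^(-d) * X(z)
X(z) = z/(z - 1/4) for x[n] = (1/4)^n * u[n]
Z{x[n-5]} = z^(-5) * z/(z - 1/4) = z^(-4)/(z - 1/4)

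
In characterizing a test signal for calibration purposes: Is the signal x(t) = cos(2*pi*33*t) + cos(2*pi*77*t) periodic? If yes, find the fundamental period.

f1 = 33 Hz, f2 = 77 Hz
Period T1 = 1/33, T2 = 1/77
Ratio T1/T2 = 77/33, which is rational.
The signal is periodic with fundamental period T = 1/GCD(33,77) = 1/11 s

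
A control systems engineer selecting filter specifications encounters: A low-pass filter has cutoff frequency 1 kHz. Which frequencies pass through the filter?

A low-pass filter passes all frequencies below the cutoff frequency 1 kHz and attenuates higher frequencies.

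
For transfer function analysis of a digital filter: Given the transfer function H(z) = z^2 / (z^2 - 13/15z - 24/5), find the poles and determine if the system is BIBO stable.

Poles are roots of the denominator: z^2 - 13/15z - 24/5 = 0.
Quadratic formula: z = [-(-13/15) +/- sqrt((-13/15)^2 - 4*(-24/5))] / 2
Discriminant = 169/225 + 96/5 = 4489/225; sqrt = 67/15.
z = (13/15 +/- 67/15) / 2 => z = 8/3 or z = -9/5.
|p1| = 8/3, |p2| = 9/5.
For BIBO stability, all poles must lie inside the unit circle (|p| < 1).
System is UNSTABLE since at least one |p| >= 1.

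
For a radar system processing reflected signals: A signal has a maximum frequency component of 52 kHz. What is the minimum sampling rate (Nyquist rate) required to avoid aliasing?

By the Nyquist-Shannon sampling theorem,
the minimum sampling rate (Nyquist rate) must be at least 2 * f_max.
Nyquist rate = 2 * 52 kHz = 104 kHz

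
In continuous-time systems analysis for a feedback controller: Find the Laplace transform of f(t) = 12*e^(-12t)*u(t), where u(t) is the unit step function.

Standard Laplace transform pair:
e^(-at)*u(t) <-> 1/(s+a)
With a = 12: L{12*e^(-12t)*u(t)} = 12/(s+12), ROC: Re(s) > -12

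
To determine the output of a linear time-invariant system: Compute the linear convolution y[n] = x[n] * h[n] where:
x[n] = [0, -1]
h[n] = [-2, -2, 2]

y[n] = sum_k x[k]*h[n-k]. Output length = len(x) + len(h) - 1 = 2 + 3 - 1 = 4.
y[0] = 0*-2 = 0
y[1] = -1*-2 + 0*-2 = 2
y[2] = -1*-2 + 0*2 = 2
y[3] = -1*2 = -2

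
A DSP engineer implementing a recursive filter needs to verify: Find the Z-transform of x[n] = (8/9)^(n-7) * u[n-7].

Time-shifting property: if X(z) = Z{x[n]}, then Z{x[n-d]} = z^(-d) * X(z)
X(z) = z/(z - 8/9) for x[n] = (8/9)^n * u[n]
Z{x[n-7]} = z^(-7) * z/(z - 8/9) = z^(-6)/(z - 8/9)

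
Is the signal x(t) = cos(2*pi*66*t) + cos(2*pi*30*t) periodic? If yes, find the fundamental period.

f1 = 66 Hz, f2 = 30 Hz
Period T1 = 1/66, T2 = 1/30
Ratio T1/T2 = 30/66, which is rational.
The signal is periodic with fundamental period T = 1/GCD(66,30) = 1/6 s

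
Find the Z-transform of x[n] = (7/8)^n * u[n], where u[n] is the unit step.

The Z-transform of a^n * u[n] is z/(z-a) for |z| > |a|.
Here a = 7/8, so X(z) = z/(z - (7/8)) = 8z/(8z - 7)
ROC: |z| > 7/8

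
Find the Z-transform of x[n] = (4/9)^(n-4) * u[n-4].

Time-shifting property: if X(z) = Z{x[n]}, then Z{x[n-d]} = z^(-d) * X(z)
X(z) = z/(z - 4/9) for x[n] = (4/9)^n * u[n]
Z{x[n-4]} = z^(-4) * z/(z - 4/9) = z^(-3)/(z - 4/9)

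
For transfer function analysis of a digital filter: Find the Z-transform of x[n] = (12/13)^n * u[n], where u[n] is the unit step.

The Z-transform of a^n * u[n] is z/(z-a) for |z| > |a|.
Here a = 12/13, so X(z) = z/(z - (12/13)) = 13z/(13z - 12)
ROC: |z| > 12/13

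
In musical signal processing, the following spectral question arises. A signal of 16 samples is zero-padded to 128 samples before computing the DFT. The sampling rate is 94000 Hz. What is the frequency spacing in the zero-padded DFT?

Original DFT: N = 16, resolution = f_s/N = 94000/16 = 5875 Hz
Zero-padded DFT: N = 128, resolution = f_s/N = 94000/128 = 5875/8 Hz
Zero-padding interpolates the spectrum (finer frequency grid)
but does NOT improve the true spectral resolution (ability to resolve close frequencies).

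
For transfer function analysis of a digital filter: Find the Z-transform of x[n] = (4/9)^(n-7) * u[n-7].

Time-shifting property: if X(z) = Z{x[n]}, then Z{x[n-d]} = z^(-d) * X(z)
X(z) = z/(z - 4/9) for x[n] = (4/9)^n * u[n]
Z{x[n-7]} = z^(-7) * z/(z - 4/9) = z^(-6)/(z - 4/9)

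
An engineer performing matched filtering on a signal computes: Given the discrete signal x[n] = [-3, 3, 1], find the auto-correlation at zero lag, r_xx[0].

The auto-correlation at zero lag r_xx[0] equals the signal energy.
r_xx[0] = sum of x[n]^2 = (-3)^2 + 3^2 + 1^2
= 9 + 9 + 1 = 19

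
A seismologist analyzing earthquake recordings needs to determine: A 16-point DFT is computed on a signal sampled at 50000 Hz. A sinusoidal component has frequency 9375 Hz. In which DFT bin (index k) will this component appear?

DFT frequency resolution = f_s/N = 50000/16 = 3125 Hz
Bin index k = f_signal / resolution = 9375 / 3125 = 3
The signal frequency 9375 Hz falls in DFT bin k = 3.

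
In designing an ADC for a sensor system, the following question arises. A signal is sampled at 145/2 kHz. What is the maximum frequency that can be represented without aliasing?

The maximum frequency that can be represented without aliasing
is the Nyquist frequency: f_max = f_s / 2 = 145/2 kHz / 2 = 145/4 kHz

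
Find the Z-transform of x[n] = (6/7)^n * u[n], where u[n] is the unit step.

The Z-transform of a^n * u[n] is z/(z-a) for |z| > |a|.
Here a = 6/7, so X(z) = z/(z - (6/7)) = 7z/(7z - 6)
ROC: |z| > 6/7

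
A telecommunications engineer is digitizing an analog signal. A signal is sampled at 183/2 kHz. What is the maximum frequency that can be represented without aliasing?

The maximum frequency that can be represented without aliasing
is the Nyquist frequency: f_max = f_s / 2 = 183/2 kHz / 2 = 183/4 kHz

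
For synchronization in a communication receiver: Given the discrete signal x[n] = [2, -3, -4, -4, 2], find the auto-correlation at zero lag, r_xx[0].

The auto-correlation at zero lag r_xx[0] equals the signal energy.
r_xx[0] = sum of x[n]^2 = 2^2 + (-3)^2 + (-4)^2 + (-4)^2 + 2^2
= 4 + 9 + 16 + 16 + 4 = 49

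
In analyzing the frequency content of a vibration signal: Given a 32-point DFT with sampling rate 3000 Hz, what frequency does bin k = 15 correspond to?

The frequency of DFT bin k is: f_k = k * f_s / N
f_15 = 15 * 3000 / 32 = 5625/4 Hz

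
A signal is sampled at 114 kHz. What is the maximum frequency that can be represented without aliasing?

The maximum frequency that can be represented without aliasing
is the Nyquist frequency: f_max = f_s / 2 = 114 kHz / 2 = 57 kHz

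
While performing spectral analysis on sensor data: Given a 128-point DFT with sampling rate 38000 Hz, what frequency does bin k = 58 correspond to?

The frequency of DFT bin k is: f_k = k * f_s / N
f_58 = 58 * 38000 / 128 = 68875/4 Hz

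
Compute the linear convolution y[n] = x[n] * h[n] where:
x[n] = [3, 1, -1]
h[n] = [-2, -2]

y[n] = sum_k x[k]*h[n-k]. Output length = len(x) + len(h) - 1 = 3 + 2 - 1 = 4.
y[0] = 3*-2 = -6
y[1] = 1*-2 + 3*-2 = -8
y[2] = -1*-2 + 1*-2 = 0
y[3] = -1*-2 = 2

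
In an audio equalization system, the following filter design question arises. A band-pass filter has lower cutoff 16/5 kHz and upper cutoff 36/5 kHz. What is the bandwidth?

Bandwidth = f_high - f_low
= 36/5 kHz - 16/5 kHz = 4 kHz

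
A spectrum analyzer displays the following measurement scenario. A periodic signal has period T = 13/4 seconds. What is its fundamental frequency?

The fundamental frequency is the reciprocal of the period.
f = 1/T = 1/(13/4) = 4/13 Hz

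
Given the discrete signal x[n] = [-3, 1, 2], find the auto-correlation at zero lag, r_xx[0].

The auto-correlation at zero lag r_xx[0] equals the signal energy.
r_xx[0] = sum of x[n]^2 = (-3)^2 + 1^2 + 2^2
= 9 + 1 + 4 = 14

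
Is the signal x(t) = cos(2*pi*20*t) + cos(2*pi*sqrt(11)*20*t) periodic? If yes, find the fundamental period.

f1 = 20 Hz, f2 = 20*sqrt(11) Hz
Ratio f2/f1 = sqrt(11), which is irrational.
Since the frequency ratio is irrational, no common period exists.
The signal is not periodic.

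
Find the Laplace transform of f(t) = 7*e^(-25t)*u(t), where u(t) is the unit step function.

Standard Laplace transform pair:
e^(-at)*u(t) <-> 1/(s+a)
With a = 25: L{7*e^(-25t)*u(t)} = 7/(s+25), ROC: Re(s) > -25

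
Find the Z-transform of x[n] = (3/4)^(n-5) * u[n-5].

Time-shifting property: if X(z) = Z{x[n]}, then Z{x[n-d]} = z^(-d) * X(z)
X(z) = z/(z - 3/4) for x[n] = (3/4)^n * u[n]
Z{x[n-5]} = z^(-5) * z/(z - 3/4) = z^(-4)/(z - 3/4)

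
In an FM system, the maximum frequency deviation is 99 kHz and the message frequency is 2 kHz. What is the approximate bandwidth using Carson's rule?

Carson's rule: BW = 2*(delta_f + f_m)
= 2*(99 + 2) kHz = 202 kHz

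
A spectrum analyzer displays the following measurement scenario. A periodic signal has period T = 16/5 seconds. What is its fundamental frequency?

The fundamental frequency is the reciprocal of the period.
f = 1/T = 1/(16/5) = 5/16 Hz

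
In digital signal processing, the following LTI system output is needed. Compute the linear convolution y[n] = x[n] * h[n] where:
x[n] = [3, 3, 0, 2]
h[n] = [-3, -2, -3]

y[n] = sum_k x[k]*h[n-k]. Output length = len(x) + len(h) - 1 = 4 + 3 - 1 = 6.
y[0] = 3*-3 = -9
y[1] = 3*-3 + 3*-2 = -15
y[2] = 0*-3 + 3*-2 + 3*-3 = -15
y[3] = 2*-3 + 0*-2 + 3*-3 = -15
y[4] = 2*-2 + 0*-3 = -4
y[5] = 2*-3 = -6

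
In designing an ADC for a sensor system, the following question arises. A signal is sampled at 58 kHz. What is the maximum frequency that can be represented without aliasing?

The maximum frequency that can be represented without aliasing
is the Nyquist frequency: f_max = f_s / 2 = 58 kHz / 2 = 29 kHz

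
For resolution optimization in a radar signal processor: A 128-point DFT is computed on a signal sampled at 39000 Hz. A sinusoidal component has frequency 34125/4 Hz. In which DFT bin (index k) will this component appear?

DFT frequency resolution = f_s/N = 39000/128 = 4875/16 Hz
Bin index k = f_signal / resolution = 34125/4 / 4875/16 = 28
The signal frequency 34125/4 Hz falls in DFT bin k = 28.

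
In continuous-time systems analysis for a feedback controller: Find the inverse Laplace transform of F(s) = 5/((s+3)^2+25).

Standard pair: w/((s+a)^2+w^2) <-> e^(-at)*sin(wt)*u(t)
With a=3, w=5: f(t) = e^(-3t)*sin(5t)*u(t)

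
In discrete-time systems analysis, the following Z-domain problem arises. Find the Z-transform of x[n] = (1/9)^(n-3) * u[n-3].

Time-shifting property: if X(z) = Z{x[n]}, then Z{x[n-d]} = z^(-d) * X(z)
X(z) = z/(z - 1/9) for x[n] = (1/9)^n * u[n]
Z{x[n-3]} = z^(-3) * z/(z - 1/9) = z^(-2)/(z - 1/9)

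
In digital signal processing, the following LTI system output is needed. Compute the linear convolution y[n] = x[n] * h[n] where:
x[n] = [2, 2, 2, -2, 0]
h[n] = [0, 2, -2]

y[n] = sum_k x[k]*h[n-k]. Output length = len(x) + len(h) - 1 = 5 + 3 - 1 = 7.
y[0] = 2*0 = 0
y[1] = 2*0 + 2*2 = 4
y[2] = 2*0 + 2*2 + 2*-2 = 0
y[3] = -2*0 + 2*2 + 2*-2 = 0
y[4] = 0*0 + -2*2 + 2*-2 = -8
y[5] = 0*2 + -2*-2 = 4
y[6] = 0*-2 = 0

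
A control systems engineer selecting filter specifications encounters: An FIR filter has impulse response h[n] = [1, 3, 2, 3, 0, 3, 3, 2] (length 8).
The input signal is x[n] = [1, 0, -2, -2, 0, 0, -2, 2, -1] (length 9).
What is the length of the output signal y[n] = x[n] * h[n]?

For linear convolution, the output length is:
len(y) = len(x) + len(h) - 1 = 9 + 8 - 1 = 16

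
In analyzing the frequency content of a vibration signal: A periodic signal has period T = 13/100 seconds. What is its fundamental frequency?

The fundamental frequency is the reciprocal of the period.
f = 1/T = 1/(13/100) = 100/13 Hz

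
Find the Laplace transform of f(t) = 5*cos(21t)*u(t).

Standard pair: cos(wt)*u(t) <-> s/(s^2+w^2)
With w = 21: L{5*cos(21t)*u(t)} = 5s/(s^2+441)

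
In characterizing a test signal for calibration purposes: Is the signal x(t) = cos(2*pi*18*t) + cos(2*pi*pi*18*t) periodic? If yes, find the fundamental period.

f1 = 18 Hz, f2 = 18*pi Hz
Ratio f2/f1 = pi, which is irrational.
Since the frequency ratio is irrational, no common period exists.
The signal is not periodic.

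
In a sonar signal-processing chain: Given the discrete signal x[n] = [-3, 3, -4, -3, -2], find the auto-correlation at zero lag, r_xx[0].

The auto-correlation at zero lag r_xx[0] equals the signal energy.
r_xx[0] = sum of x[n]^2 = (-3)^2 + 3^2 + (-4)^2 + (-3)^2 + (-2)^2
= 9 + 9 + 16 + 9 + 4 = 47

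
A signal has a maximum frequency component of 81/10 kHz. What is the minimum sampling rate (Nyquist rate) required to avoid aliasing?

By the Nyquist-Shannon sampling theorem,
the minimum sampling rate (Nyquist rate) must be at least 2 * f_max.
Nyquist rate = 2 * 81/10 kHz = 81/5 kHz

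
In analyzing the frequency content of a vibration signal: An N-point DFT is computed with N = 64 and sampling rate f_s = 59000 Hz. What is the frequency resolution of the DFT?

DFT frequency resolution = f_s / N
= 59000 / 64 = 7375/8 Hz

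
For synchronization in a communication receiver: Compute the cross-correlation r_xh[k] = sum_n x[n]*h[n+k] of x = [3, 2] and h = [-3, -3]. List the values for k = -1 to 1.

Both sequences indexed from 0 and zero outside their support.
Lags with overlap: k = -1 to 1.
  r_xh[-1] = x[1]*h[0] = -6
  r_xh[0] = x[0]*h[0] + x[1]*h[1] = -15
  r_xh[1] = x[0]*h[1] = -9
r_xh = [-6, -15, -9] (for k = -1, ..., 1)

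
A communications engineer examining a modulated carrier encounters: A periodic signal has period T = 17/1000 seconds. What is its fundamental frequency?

The fundamental frequency is the reciprocal of the period.
f = 1/T = 1/(17/1000) = 1000/17 Hz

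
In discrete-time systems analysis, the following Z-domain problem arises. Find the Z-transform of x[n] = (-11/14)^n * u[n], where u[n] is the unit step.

The Z-transform of a^n * u[n] is z/(z-a) for |z| > |a|.
Here a = -11/14, so X(z) = z/(z - (-11/14)) = 14z/(14z + 11)
ROC: |z| > 11/14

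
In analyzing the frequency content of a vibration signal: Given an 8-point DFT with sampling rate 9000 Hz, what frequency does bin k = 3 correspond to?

The frequency of DFT bin k is: f_k = k * f_s / N
f_3 = 3 * 9000 / 8 = 3375 Hz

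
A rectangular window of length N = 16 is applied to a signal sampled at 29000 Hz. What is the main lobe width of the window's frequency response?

For a rectangular window of length N,
the main lobe width in frequency is 2*f_s/N.
= 2*29000/16 = 3625 Hz
This determines the minimum frequency separation for resolving two sinusoids.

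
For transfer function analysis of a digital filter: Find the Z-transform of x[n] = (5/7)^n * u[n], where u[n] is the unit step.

The Z-transform of a^n * u[n] is z/(z-a) for |z| > |a|.
Here a = 5/7, so X(z) = z/(z - (5/7)) = 7z/(7z - 5)
ROC: |z| > 5/7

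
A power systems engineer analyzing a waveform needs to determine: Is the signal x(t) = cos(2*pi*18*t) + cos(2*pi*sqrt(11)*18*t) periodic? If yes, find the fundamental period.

f1 = 18 Hz, f2 = 18*sqrt(11) Hz
Ratio f2/f1 = sqrt(11), which is irrational.
Since the frequency ratio is irrational, no common period exists.
The signal is not periodic.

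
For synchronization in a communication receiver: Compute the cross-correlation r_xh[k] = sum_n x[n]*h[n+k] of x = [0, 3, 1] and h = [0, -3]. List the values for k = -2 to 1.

Both sequences indexed from 0 and zero outside their support.
Lags with overlap: k = -2 to 1.
  r_xh[-2] = x[2]*h[0] = 0
  r_xh[-1] = x[1]*h[0] + x[2]*h[1] = -3
  r_xh[0] = x[0]*h[0] + x[1]*h[1] = -9
  r_xh[1] = x[0]*h[1] = 0
r_xh = [0, -3, -9, 0] (for k = -2, ..., 1)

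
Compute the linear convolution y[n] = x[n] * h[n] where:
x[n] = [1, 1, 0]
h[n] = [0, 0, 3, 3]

y[n] = sum_k x[k]*h[n-k]. Output length = len(x) + len(h) - 1 = 3 + 4 - 1 = 6.
y[0] = 1*0 = 0
y[1] = 1*0 + 1*0 = 0
y[2] = 0*0 + 1*0 + 1*3 = 3
y[3] = 0*0 + 1*3 + 1*3 = 6
y[4] = 0*3 + 1*3 = 3
y[5] = 0*3 = 0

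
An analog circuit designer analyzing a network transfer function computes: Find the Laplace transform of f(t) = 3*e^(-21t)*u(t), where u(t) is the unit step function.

Standard Laplace transform pair:
e^(-at)*u(t) <-> 1/(s+a)
With a = 21: L{3*e^(-21t)*u(t)} = 3/(s+21), ROC: Re(s) > -21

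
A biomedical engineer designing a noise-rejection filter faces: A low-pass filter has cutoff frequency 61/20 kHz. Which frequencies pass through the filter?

A low-pass filter passes all frequencies below the cutoff frequency 61/20 kHz and attenuates higher frequencies.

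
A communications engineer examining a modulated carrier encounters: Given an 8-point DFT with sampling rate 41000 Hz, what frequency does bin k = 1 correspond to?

The frequency of DFT bin k is: f_k = k * f_s / N
f_1 = 1 * 41000 / 8 = 5125 Hz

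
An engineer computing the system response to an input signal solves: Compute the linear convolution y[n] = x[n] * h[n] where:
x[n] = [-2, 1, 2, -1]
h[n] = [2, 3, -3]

y[n] = sum_k x[k]*h[n-k]. Output length = len(x) + len(h) - 1 = 4 + 3 - 1 = 6.
y[0] = -2*2 = -4
y[1] = 1*2 + -2*3 = -4
y[2] = 2*2 + 1*3 + -2*-3 = 13
y[3] = -1*2 + 2*3 + 1*-3 = 1
y[4] = -1*3 + 2*-3 = -9
y[5] = -1*-3 = 3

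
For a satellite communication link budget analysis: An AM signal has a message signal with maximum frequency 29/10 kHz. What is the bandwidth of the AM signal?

In AM (double-sideband), the bandwidth is twice the message frequency.
BW = 2 * f_m = 2 * 29/10 kHz = 29/5 kHz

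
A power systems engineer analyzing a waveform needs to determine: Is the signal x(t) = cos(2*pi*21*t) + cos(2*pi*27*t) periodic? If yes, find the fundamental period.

f1 = 21 Hz, f2 = 27 Hz
Period T1 = 1/21, T2 = 1/27
Ratio T1/T2 = 27/21, which is rational.
The signal is periodic with fundamental period T = 1/GCD(21,27) = 1/3 s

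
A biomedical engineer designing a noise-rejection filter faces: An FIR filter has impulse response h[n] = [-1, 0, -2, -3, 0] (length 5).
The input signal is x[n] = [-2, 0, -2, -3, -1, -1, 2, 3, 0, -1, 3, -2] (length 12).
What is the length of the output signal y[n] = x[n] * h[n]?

For linear convolution, the output length is:
len(y) = len(x) + len(h) - 1 = 12 + 5 - 1 = 16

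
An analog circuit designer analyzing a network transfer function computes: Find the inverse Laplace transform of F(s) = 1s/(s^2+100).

Standard pair: s/(s^2+w^2) <-> cos(wt)*u(t)
With k=1, w=10: f(t) = cos(10t)*u(t)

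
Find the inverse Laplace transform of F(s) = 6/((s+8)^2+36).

Standard pair: w/((s+a)^2+w^2) <-> e^(-at)*sin(wt)*u(t)
With a=8, w=6: f(t) = e^(-8t)*sin(6t)*u(t)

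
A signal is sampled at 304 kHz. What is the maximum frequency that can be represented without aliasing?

The maximum frequency that can be represented without aliasing
is the Nyquist frequency: f_max = f_s / 2 = 304 kHz / 2 = 152 kHz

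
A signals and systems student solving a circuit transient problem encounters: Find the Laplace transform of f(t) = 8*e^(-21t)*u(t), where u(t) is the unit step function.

Standard Laplace transform pair:
e^(-at)*u(t) <-> 1/(s+a)
With a = 21: L{8*e^(-21t)*u(t)} = 8/(s+21), ROC: Re(s) > -21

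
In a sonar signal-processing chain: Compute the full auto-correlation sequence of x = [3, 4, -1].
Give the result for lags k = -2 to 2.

r_xx[k] = sum_m x[m]*x[m+k], indexed from 0, for k = -2 to 2:
  r_xx[-2] = x[2]*x[0] = -3
  r_xx[-1] = x[1]*x[0] + x[2]*x[1] = 8
  r_xx[0] = x[0]*x[0] + x[1]*x[1] + x[2]*x[2] = 26
  r_xx[1] = x[0]*x[1] + x[1]*x[2] = 8
  r_xx[2] = x[0]*x[2] = -3
r_xx = [-3, 8, 26, 8, -3]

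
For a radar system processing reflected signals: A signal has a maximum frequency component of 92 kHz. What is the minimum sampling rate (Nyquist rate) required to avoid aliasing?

By the Nyquist-Shannon sampling theorem,
the minimum sampling rate (Nyquist rate) must be at least 2 * f_max.
Nyquist rate = 2 * 92 kHz = 184 kHz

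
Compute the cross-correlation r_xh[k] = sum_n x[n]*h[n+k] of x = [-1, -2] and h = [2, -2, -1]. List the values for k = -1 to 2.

Both sequences indexed from 0 and zero outside their support.
Lags with overlap: k = -1 to 2.
  r_xh[-1] = x[1]*h[0] = -4
  r_xh[0] = x[0]*h[0] + x[1]*h[1] = 2
  r_xh[1] = x[0]*h[1] + x[1]*h[2] = 4
  r_xh[2] = x[0]*h[2] = 1
r_xh = [-4, 2, 4, 1] (for k = -1, ..., 2)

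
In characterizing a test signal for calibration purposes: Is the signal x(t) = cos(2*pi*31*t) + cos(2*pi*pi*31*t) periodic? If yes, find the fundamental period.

f1 = 31 Hz, f2 = 31*pi Hz
Ratio f2/f1 = pi, which is irrational.
Since the frequency ratio is irrational, no common period exists.
The signal is not periodic.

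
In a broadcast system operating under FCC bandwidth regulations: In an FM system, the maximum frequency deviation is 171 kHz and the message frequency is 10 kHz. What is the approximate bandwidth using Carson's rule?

Carson's rule: BW = 2*(delta_f + f_m)
= 2*(171 + 10) kHz = 362 kHz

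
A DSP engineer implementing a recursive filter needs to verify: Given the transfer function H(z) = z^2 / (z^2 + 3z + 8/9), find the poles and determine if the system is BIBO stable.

Poles are roots of the denominator: z^2 + 3z + 8/9 = 0.
Quadratic formula: z = [-(3) +/- sqrt((3)^2 - 4*(8/9))] / 2
Discriminant = 9 - 32/9 = 49/9; sqrt = 7/3.
z = (-3 +/- 7/3) / 2 => z = -1/3 or z = -8/3.
|p1| = 8/3, |p2| = 1/3.
For BIBO stability, all poles must lie inside the unit circle (|p| < 1).
System is UNSTABLE since at least one |p| >= 1.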